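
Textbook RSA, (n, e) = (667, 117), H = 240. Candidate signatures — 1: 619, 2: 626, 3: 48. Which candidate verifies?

1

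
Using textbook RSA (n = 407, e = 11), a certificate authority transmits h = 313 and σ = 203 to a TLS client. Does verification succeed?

passes

Squares mod 407: σ^1≡203, σ^2≡102, σ^4≡229, σ^8≡345
11 = 8 + 2 + 1, so σ^11 ≡ 345·102·203 ≡ 313 (mod 407)
Since 313 equals the digest 313, verification succeeds.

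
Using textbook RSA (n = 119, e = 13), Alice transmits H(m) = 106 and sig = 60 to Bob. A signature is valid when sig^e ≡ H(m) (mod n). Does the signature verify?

does not verify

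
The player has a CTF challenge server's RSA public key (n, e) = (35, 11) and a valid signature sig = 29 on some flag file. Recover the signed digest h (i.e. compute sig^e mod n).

sig^2 ≡ 29^2 = 841 ≡ 1
sig^4 ≡ 1^2 = 1
sig^8 ≡ 1^2 = 1
11 = 8 + 2 + 1, so sig^11 ≡ 1·1·29 ≡ 29 (mod 35)

29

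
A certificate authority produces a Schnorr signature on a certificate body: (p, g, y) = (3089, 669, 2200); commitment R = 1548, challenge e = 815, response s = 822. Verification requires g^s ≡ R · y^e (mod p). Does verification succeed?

fails

g^s mod p:
Squares mod 3089: 669^1≡669, 669^2≡2745, 669^4≡954, 669^8≡1950, 669^16≡3030, 669^32≡392, 669^64≡2303, 669^128≡3085, 669^256≡16, 669^512≡256
822 = 512 + 256 + 32 + 16 + 4 + 2, so 669^822 ≡ 256·16·392·3030·954·2745 ≡ 1232 (mod 3089)
R · y^e mod p:
Squares mod 3089: 2200^1≡2200, 2200^2≡2626, 2200^4≡1228, 2200^8≡552, 2200^16≡1982, 2200^32≡2205, 2200^64≡3028, 2200^128≡632, 2200^256≡943, 2200^512≡2706
815 = 512 + 256 + 32 + 8 + 4 + 2 + 1, so 2200^815 ≡ 2706·943·2205·552·1228·2626·2200 ≡ 1756 (mod 3089)
1548·1756 = 2718288 ≡ 3057 (mod 3089)
1232 ≠ 3057; the check fails.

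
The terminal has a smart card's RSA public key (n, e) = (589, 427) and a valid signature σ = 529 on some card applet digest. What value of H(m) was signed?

252

σ^2 ≡ 529^2 = 279841 ≡ 66
σ^4 ≡ 66^2 = 4356 ≡ 233
σ^8 ≡ 233^2 = 54289 ≡ 101
σ^16 ≡ 101^2 = 10201 ≡ 188
σ^32 ≡ 188^2 = 35344 ≡ 4
σ^64 ≡ 4^2 = 16
σ^128 ≡ 16^2 = 256
σ^256 ≡ 256^2 = 65536 ≡ 157
427 = 256 + 128 + 32 + 8 + 2 + 1, so σ^427 ≡ 157·256·4·101·66·529 ≡ 252 (mod 589)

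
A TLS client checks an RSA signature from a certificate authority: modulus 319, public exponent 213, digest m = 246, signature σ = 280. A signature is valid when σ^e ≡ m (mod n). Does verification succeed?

passes

σ^2 ≡ 280^2 = 78400 ≡ 245
σ^4 ≡ 245^2 = 60025 ≡ 53
σ^8 ≡ 53^2 = 2809 ≡ 257
σ^16 ≡ 257^2 = 66049 ≡ 16
σ^32 ≡ 16^2 = 256
σ^64 ≡ 256^2 = 65536 ≡ 141
σ^128 ≡ 141^2 = 19881 ≡ 103
213 = 128 + 64 + 16 + 4 + 1, so σ^213 ≡ 103·141·16·53·280 ≡ 246 (mod 319)
246 = m, so the signature checks out.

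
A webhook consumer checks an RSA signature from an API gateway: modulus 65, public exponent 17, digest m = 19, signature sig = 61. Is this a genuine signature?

sig^17 mod 65 = 16
The recovered value 16 does not match the digest 19.

forged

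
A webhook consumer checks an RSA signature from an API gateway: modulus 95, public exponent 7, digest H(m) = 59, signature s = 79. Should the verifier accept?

accept

Squares mod 95: s^1≡79, s^2≡66, s^4≡81
7 = 4 + 2 + 1, so s^7 ≡ 81·66·79 ≡ 59 (mod 95)
s^7 mod 95 = 59 matches H(m).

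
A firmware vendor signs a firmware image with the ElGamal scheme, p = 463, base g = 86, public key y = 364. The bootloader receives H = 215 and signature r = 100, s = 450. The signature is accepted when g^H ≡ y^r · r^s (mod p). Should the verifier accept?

Left side g^H mod p:
Squares mod 463: 86^1≡86, 86^2≡451, 86^4≡144, 86^8≡364, 86^16≡78, 86^32≡65, 86^64≡58, 86^128≡123
215 = 128 + 64 + 16 + 4 + 2 + 1, so 86^215 ≡ 123·58·78·144·451·86 ≡ 279 (mod 463)
Right side y^r · r^s mod p:
Squares mod 463: 364^1≡364, 364^2≡78, 364^4≡65, 364^8≡58, 364^16≡123, 364^32≡313, 364^64≡276
100 = 64 + 32 + 4, so 364^100 ≡ 276·313·65 ≡ 419 (mod 463)
Squares mod 463: 100^1≡100, 100^2≡277, 100^4≡334, 100^8≡436, 100^16≡266, 100^32≡380, 100^64≡407, 100^128≡358, 100^256≡376
450 = 256 + 128 + 64 + 2, so 100^450 ≡ 376·358·407·277 ≡ 419 (mod 463)
419·419 = 175561 ≡ 84 (mod 463)
279 ≠ 84, so verification fails.

reject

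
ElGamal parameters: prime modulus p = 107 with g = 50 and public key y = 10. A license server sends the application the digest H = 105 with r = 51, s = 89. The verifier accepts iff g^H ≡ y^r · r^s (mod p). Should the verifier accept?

Left side g^H mod p:
Squares mod 107: 50^1≡50, 50^2≡39, 50^4≡23, 50^8≡101, 50^16≡36, 50^32≡12, 50^64≡37
105 = 64 + 32 + 8 + 1, so 50^105 ≡ 37·12·101·50 ≡ 15 (mod 107)
Right side y^r · r^s mod p:
Squares mod 107: 10^1≡10, 10^2≡100, 10^4≡49, 10^8≡47, 10^16≡69, 10^32≡53
51 = 32 + 16 + 2 + 1, so 10^51 ≡ 53·69·100·10 ≡ 61 (mod 107)
Squares mod 107: 51^1≡51, 51^2≡33, 51^4≡19, 51^8≡40, 51^16≡102, 51^32≡25, 51^64≡90
89 = 64 + 16 + 8 + 1, so 51^89 ≡ 90·102·40·51 ≡ 60 (mod 107)
61·60 = 3660 ≡ 22 (mod 107)
15 ≠ 22, so verification fails.

reject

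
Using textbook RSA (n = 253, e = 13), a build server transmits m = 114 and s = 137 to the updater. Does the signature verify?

s^2 ≡ 137^2 = 18769 ≡ 47
s^4 ≡ 47^2 = 2209 ≡ 185
s^8 ≡ 185^2 = 34225 ≡ 70
13 = 8 + 4 + 1, so s^13 ≡ 70·185·137 ≡ 114 (mod 253)
Since 114 equals the digest 114, verification succeeds.

verifies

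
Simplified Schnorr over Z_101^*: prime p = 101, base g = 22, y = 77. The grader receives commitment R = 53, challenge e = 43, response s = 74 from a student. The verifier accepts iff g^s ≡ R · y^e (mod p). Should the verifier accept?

g^s mod p:
Squares mod 101: 22^1≡22, 22^2≡80, 22^4≡37, 22^8≡56, 22^16≡5, 22^32≡25, 22^64≡19
74 = 64 + 8 + 2, so 22^74 ≡ 19·56·80 ≡ 78 (mod 101)
R · y^e mod p:
Squares mod 101: 77^1≡77, 77^2≡71, 77^4≡92, 77^8≡81, 77^16≡97, 77^32≡16
43 = 32 + 8 + 2 + 1, so 77^43 ≡ 16·81·71·77 ≡ 82 (mod 101)
53·82 = 4346 ≡ 3 (mod 101)
78 ≠ 3; the check fails.

reject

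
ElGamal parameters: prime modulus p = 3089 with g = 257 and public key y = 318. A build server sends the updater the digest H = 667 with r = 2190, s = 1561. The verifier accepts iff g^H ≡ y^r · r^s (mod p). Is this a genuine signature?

forged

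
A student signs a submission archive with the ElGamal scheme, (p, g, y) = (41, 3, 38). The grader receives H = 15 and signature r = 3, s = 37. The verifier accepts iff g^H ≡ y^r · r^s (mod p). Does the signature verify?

Left side g^H mod p:
3^2 = 9
3^4 ≡ 9^2 = 81 ≡ 40
3^8 ≡ 40^2 = 1600 ≡ 1
15 = 8 + 4 + 2 + 1, so 3^15 ≡ 1·40·9·3 ≡ 14 (mod 41)
Right side y^r · r^s mod p:
38^2 = 1444 ≡ 9
3 = 2 + 1, so 38^3 ≡ 9·38 ≡ 14 (mod 41)
3^2 = 9
3^4 ≡ 9^2 = 81 ≡ 40
3^8 ≡ 40^2 = 1600 ≡ 1
3^16 ≡ 1^2 = 1
3^32 ≡ 1^2 = 1
37 = 32 + 4 + 1, so 3^37 ≡ 1·40·3 ≡ 38 (mod 41)
14·38 = 532 ≡ 40 (mod 41)
14 ≠ 40, so verification fails.

does not verify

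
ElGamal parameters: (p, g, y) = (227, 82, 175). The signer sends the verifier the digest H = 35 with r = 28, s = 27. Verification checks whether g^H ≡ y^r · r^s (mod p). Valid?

Left side g^H mod p:
82^2 = 6724 ≡ 141
82^4 ≡ 141^2 = 19881 ≡ 132
82^8 ≡ 132^2 = 17424 ≡ 172
82^16 ≡ 172^2 = 29584 ≡ 74
82^32 ≡ 74^2 = 5476 ≡ 28
35 = 32 + 2 + 1, so 82^35 ≡ 28·141·82 ≡ 34 (mod 227)
Right side y^r · r^s mod p:
175^2 = 30625 ≡ 207
175^4 ≡ 207^2 = 42849 ≡ 173
175^8 ≡ 173^2 = 29929 ≡ 192
175^16 ≡ 192^2 = 36864 ≡ 90
28 = 16 + 8 + 4, so 175^28 ≡ 90·192·173 ≡ 77 (mod 227)
28^2 = 784 ≡ 103
28^4 ≡ 103^2 = 10609 ≡ 167
28^8 ≡ 167^2 = 27889 ≡ 195
28^16 ≡ 195^2 = 38025 ≡ 116
27 = 16 + 8 + 2 + 1, so 28^27 ≡ 116·195·103·28 ≡ 139 (mod 227)
77·139 = 10703 ≡ 34 (mod 227)
34 ≡ 34 (mod 227), so the signature is genuine.

yes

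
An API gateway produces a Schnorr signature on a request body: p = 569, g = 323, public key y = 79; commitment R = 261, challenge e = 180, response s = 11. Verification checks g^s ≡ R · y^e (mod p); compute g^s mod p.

323^2 = 104329 ≡ 202
323^4 ≡ 202^2 = 40804 ≡ 405
323^8 ≡ 405^2 = 164025 ≡ 153
11 = 8 + 2 + 1, so 323^11 ≡ 153·202·323 ≡ 102 (mod 569)

102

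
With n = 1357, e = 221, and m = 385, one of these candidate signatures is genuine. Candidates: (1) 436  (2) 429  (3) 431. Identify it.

Candidate 1: 436^221 mod 1357 = 689
Candidate 2: 429^221 mod 1357 = 1280
Candidate 3: 431^221 mod 1357 = 385
  → matches m = 385

3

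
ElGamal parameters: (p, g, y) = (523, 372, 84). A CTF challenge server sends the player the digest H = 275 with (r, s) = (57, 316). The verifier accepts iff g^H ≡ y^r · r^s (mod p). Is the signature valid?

valid

Left side g^H mod p:
372^2 = 138384 ≡ 312
372^4 ≡ 312^2 = 97344 ≡ 66
372^8 ≡ 66^2 = 4356 ≡ 172
372^16 ≡ 172^2 = 29584 ≡ 296
372^32 ≡ 296^2 = 87616 ≡ 275
372^64 ≡ 275^2 = 75625 ≡ 313
372^128 ≡ 313^2 = 97969 ≡ 168
372^256 ≡ 168^2 = 28224 ≡ 505
275 = 256 + 16 + 2 + 1, so 372^275 ≡ 505·296·312·372 ≡ 455 (mod 523)
Right side y^r · r^s mod p:
84^2 = 7056 ≡ 257
84^4 ≡ 257^2 = 66049 ≡ 151
84^8 ≡ 151^2 = 22801 ≡ 312
84^16 ≡ 312^2 = 97344 ≡ 66
84^32 ≡ 66^2 = 4356 ≡ 172
57 = 32 + 16 + 8 + 1, so 84^57 ≡ 172·66·312·84 ≡ 482 (mod 523)
57^2 = 3249 ≡ 111
57^4 ≡ 111^2 = 12321 ≡ 292
57^8 ≡ 292^2 = 85264 ≡ 15
57^16 ≡ 15^2 = 225
57^32 ≡ 225^2 = 50625 ≡ 417
57^64 ≡ 417^2 = 173889 ≡ 253
57^128 ≡ 253^2 = 64009 ≡ 203
57^256 ≡ 203^2 = 41209 ≡ 415
316 = 256 + 32 + 16 + 8 + 4, so 57^316 ≡ 415·417·225·15·292 ≡ 193 (mod 523)
482·193 = 93026 ≡ 455 (mod 523)
455 ≡ 455 (mod 523), so the signature is genuine.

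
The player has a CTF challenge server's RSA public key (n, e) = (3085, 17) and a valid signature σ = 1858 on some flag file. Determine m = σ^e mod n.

σ^2 ≡ 1858^2 = 3452164 ≡ 49
σ^4 ≡ 49^2 = 2401
σ^8 ≡ 2401^2 = 5764801 ≡ 2021
σ^16 ≡ 2021^2 = 4084441 ≡ 2986
17 = 16 + 1, so σ^17 ≡ 2986·1858 ≡ 1158 (mod 3085)

1158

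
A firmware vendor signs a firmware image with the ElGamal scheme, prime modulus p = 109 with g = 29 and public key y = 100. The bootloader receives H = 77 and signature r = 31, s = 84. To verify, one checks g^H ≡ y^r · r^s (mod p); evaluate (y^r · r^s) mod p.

60

100^2 = 10000 ≡ 81
100^4 ≡ 81^2 = 6561 ≡ 21
100^8 ≡ 21^2 = 441 ≡ 5
100^16 ≡ 5^2 = 25
31 = 16 + 8 + 4 + 2 + 1, so 100^31 ≡ 25·5·21·81·100 ≡ 88 (mod 109)
31^2 = 961 ≡ 89
31^4 ≡ 89^2 = 7921 ≡ 73
31^8 ≡ 73^2 = 5329 ≡ 97
31^16 ≡ 97^2 = 9409 ≡ 35
31^32 ≡ 35^2 = 1225 ≡ 26
31^64 ≡ 26^2 = 676 ≡ 22
84 = 64 + 16 + 4, so 31^84 ≡ 22·35·73 ≡ 75 (mod 109)
y^r · r^s ≡ 88·75 = 6600 ≡ 60 (mod 109)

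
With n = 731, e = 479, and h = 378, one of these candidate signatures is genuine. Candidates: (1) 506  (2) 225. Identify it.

Candidate 1: 506^2 = 256036 ≡ 186; 506^4 ≡ 186^2 = 34596 ≡ 239; 506^8 ≡ 239^2 = 57121 ≡ 103; 506^16 ≡ 103^2 = 10609 ≡ 375; 506^32 ≡ 375^2 = 140625 ≡ 273; 506^64 ≡ 273^2 = 74529 ≡ 698; 506^128 ≡ 698^2 = 487204 ≡ 358; 506^256 ≡ 358^2 = 128164 ≡ 239; 479 = 256 + 128 + 64 + 16 + 8 + 4 + 2 + 1, so 506^479 ≡ 239·358·698·375·103·239·186·506 ≡ 378 (mod 731)
  → matches h = 378
Candidate 2: 225^2 = 50625 ≡ 186; 225^4 ≡ 186^2 = 34596 ≡ 239; 225^8 ≡ 239^2 = 57121 ≡ 103; 225^16 ≡ 103^2 = 10609 ≡ 375; 225^32 ≡ 375^2 = 140625 ≡ 273; 225^64 ≡ 273^2 = 74529 ≡ 698; 225^128 ≡ 698^2 = 487204 ≡ 358; 225^256 ≡ 358^2 = 128164 ≡ 239; 479 = 256 + 128 + 64 + 16 + 8 + 4 + 2 + 1, so 225^479 ≡ 239·358·698·375·103·239·186·225 ≡ 353 (mod 731)

1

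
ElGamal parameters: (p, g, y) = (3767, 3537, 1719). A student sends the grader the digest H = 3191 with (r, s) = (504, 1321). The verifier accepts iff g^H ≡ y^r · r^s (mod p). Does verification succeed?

Left side g^H mod p:
Squares mod 3767: 3537^1≡3537, 3537^2≡162, 3537^4≡3642, 3537^8≡557, 3537^16≡1355, 3537^32≡1496, 3537^64≡418, 3537^128≡1442, 3537^256≡3747, 3537^512≡400, 3537^1024≡1786, 3537^2048≡2914
3191 = 2048 + 1024 + 64 + 32 + 16 + 4 + 2 + 1, so 3537^3191 ≡ 2914·1786·418·1496·1355·3642·162·3537 ≡ 1489 (mod 3767)
Right side y^r · r^s mod p:
Squares mod 3767: 1719^1≡1719, 1719^2≡1633, 1719^4≡3420, 1719^8≡3632, 1719^16≡3157, 1719^32≡2934, 1719^64≡761, 1719^128≡2770, 1719^256≡3288
504 = 256 + 128 + 64 + 32 + 16 + 8, so 1719^504 ≡ 3288·2770·761·2934·3157·3632 ≡ 1035 (mod 3767)
Squares mod 3767: 504^1≡504, 504^2≡1627, 504^4≡2695, 504^8≡249, 504^16≡1729, 504^32≡2210, 504^64≡2068, 504^128≡1079, 504^256≡238, 504^512≡139, 504^1024≡486
1321 = 1024 + 256 + 32 + 8 + 1, so 504^1321 ≡ 486·238·2210·249·504 ≡ 3379 (mod 3767)
1035·3379 = 3497265 ≡ 1489 (mod 3767)
1489 ≡ 1489 (mod 3767), so the signature is genuine.

passes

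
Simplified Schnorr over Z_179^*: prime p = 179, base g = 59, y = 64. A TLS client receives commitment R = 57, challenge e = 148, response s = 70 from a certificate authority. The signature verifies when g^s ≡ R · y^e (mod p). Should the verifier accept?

reject

g^s mod p:
59^2 = 3481 ≡ 80
59^4 ≡ 80^2 = 6400 ≡ 135
59^8 ≡ 135^2 = 18225 ≡ 146
59^16 ≡ 146^2 = 21316 ≡ 15
59^32 ≡ 15^2 = 225 ≡ 46
59^64 ≡ 46^2 = 2116 ≡ 147
70 = 64 + 4 + 2, so 59^70 ≡ 147·135·80 ≡ 49 (mod 179)
R · y^e mod p:
64^2 = 4096 ≡ 158
64^4 ≡ 158^2 = 24964 ≡ 83
64^8 ≡ 83^2 = 6889 ≡ 87
64^16 ≡ 87^2 = 7569 ≡ 51
64^32 ≡ 51^2 = 2601 ≡ 95
64^64 ≡ 95^2 = 9025 ≡ 75
64^128 ≡ 75^2 = 5625 ≡ 76
148 = 128 + 16 + 4, so 64^148 ≡ 76·51·83 ≡ 45 (mod 179)
57·45 = 2565 ≡ 59 (mod 179)
49 ≠ 59; the check fails.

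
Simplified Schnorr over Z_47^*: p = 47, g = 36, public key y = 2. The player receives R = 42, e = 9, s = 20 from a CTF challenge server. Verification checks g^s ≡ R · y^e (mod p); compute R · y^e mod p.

25

2^2 = 4
2^4 ≡ 4^2 = 16
2^8 ≡ 16^2 = 256 ≡ 21
9 = 8 + 1, so 2^9 ≡ 21·2 ≡ 42 (mod 47)
R · y^e ≡ 42·42 = 1764 ≡ 25 (mod 47)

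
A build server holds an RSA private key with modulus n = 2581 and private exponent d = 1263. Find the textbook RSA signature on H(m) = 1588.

1542

(H(m))^2 ≡ 1588^2 = 2521744 ≡ 107
(H(m))^4 ≡ 107^2 = 11449 ≡ 1125
(H(m))^8 ≡ 1125^2 = 1265625 ≡ 935
(H(m))^16 ≡ 935^2 = 874225 ≡ 1847
(H(m))^32 ≡ 1847^2 = 3411409 ≡ 1908
(H(m))^64 ≡ 1908^2 = 3640464 ≡ 1254
(H(m))^128 ≡ 1254^2 = 1572516 ≡ 687
(H(m))^256 ≡ 687^2 = 471969 ≡ 2227
(H(m))^512 ≡ 2227^2 = 4959529 ≡ 1428
(H(m))^1024 ≡ 1428^2 = 2039184 ≡ 194
1263 = 1024 + 128 + 64 + 32 + 8 + 4 + 2 + 1, so (H(m))^1263 ≡ 194·687·1254·1908·935·1125·107·1588 ≡ 1542 (mod 2581)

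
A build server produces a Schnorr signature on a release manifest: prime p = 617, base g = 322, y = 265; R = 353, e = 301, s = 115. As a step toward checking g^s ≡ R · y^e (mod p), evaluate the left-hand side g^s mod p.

323

322^2 = 103684 ≡ 28
322^4 ≡ 28^2 = 784 ≡ 167
322^8 ≡ 167^2 = 27889 ≡ 124
322^16 ≡ 124^2 = 15376 ≡ 568
322^32 ≡ 568^2 = 322624 ≡ 550
322^64 ≡ 550^2 = 302500 ≡ 170
115 = 64 + 32 + 16 + 2 + 1, so 322^115 ≡ 170·550·568·28·322 ≡ 323 (mod 617)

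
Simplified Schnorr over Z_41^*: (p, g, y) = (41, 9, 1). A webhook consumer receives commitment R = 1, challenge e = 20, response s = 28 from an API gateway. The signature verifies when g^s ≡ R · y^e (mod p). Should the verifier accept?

g^s mod p:
9^2 = 81 ≡ 40
9^4 ≡ 40^2 = 1600 ≡ 1
9^8 ≡ 1^2 = 1
9^16 ≡ 1^2 = 1
28 = 16 + 8 + 4, so 9^28 ≡ 1·1·1 ≡ 1 (mod 41)
R · y^e mod p:
1^2 = 1
1^4 ≡ 1^2 = 1
1^8 ≡ 1^2 = 1
1^16 ≡ 1^2 = 1
20 = 16 + 4, so 1^20 ≡ 1·1 ≡ 1 (mod 41)
1·1 = 1 ≡ 1 (mod 41)
1 ≡ 1 (mod 41); signature holds.

accept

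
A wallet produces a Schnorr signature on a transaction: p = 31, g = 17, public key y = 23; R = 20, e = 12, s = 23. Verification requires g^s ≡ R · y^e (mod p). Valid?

g^s mod p:
17^2 = 289 ≡ 10
17^4 ≡ 10^2 = 100 ≡ 7
17^8 ≡ 7^2 = 49 ≡ 18
17^16 ≡ 18^2 = 324 ≡ 14
23 = 16 + 4 + 2 + 1, so 17^23 ≡ 14·7·10·17 ≡ 13 (mod 31)
R · y^e mod p:
23^2 = 529 ≡ 2
23^4 ≡ 2^2 = 4
23^8 ≡ 4^2 = 16
12 = 8 + 4, so 23^12 ≡ 16·4 ≡ 2 (mod 31)
20·2 = 40 ≡ 9 (mod 31)
13 ≠ 9; the check fails.

no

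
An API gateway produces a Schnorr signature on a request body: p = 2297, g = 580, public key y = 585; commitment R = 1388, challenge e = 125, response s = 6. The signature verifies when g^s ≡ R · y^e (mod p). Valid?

g^s mod p:
580^2 = 336400 ≡ 1038
580^4 ≡ 1038^2 = 1077444 ≡ 151
6 = 4 + 2, so 580^6 ≡ 151·1038 ≡ 542 (mod 2297)
R · y^e mod p:
585^2 = 342225 ≡ 2269
585^4 ≡ 2269^2 = 5148361 ≡ 784
585^8 ≡ 784^2 = 614656 ≡ 1357
585^16 ≡ 1357^2 = 1841449 ≡ 1552
585^32 ≡ 1552^2 = 2408704 ≡ 1448
585^64 ≡ 1448^2 = 2096704 ≡ 1840
125 = 64 + 32 + 16 + 8 + 4 + 1, so 585^125 ≡ 1840·1448·1552·1357·784·585 ≡ 1420 (mod 2297)
1388·1420 = 1970960 ≡ 134 (mod 2297)
542 ≠ 134; the check fails.

no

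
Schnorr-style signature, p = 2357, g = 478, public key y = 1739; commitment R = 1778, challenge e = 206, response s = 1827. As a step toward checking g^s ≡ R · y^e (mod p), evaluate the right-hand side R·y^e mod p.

660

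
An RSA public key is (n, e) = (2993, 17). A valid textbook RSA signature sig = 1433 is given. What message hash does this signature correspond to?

Squares mod 2993: sig^1≡1433, sig^2≡291, sig^4≡877, sig^8≡2921, sig^16≡2191
17 = 16 + 1, so sig^17 ≡ 2191·1433 ≡ 46 (mod 2993)

46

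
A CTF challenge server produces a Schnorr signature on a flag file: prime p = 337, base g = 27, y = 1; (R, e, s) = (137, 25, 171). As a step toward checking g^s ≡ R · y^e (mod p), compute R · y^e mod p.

1^25 mod 337 = 1
R · y^e ≡ 137·1 = 137 ≡ 137 (mod 337)

137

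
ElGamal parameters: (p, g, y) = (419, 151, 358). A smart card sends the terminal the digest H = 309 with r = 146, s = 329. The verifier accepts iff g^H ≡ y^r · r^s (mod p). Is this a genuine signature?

Left side g^H mod p:
151^309 mod 419 = 237
Right side y^r · r^s mod p:
358^146 mod 419 = 368
146^329 mod 419 = 56
368·56 = 20608 ≡ 77 (mod 419)
237 ≠ 77, so verification fails.

forged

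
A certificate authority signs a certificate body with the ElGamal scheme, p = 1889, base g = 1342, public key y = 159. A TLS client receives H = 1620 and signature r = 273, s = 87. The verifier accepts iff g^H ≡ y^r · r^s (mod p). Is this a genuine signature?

genuine

Left side g^H mod p:
Squares mod 1889: 1342^1≡1342, 1342^2≡747, 1342^4≡754, 1342^8≡1816, 1342^16≡1551, 1342^32≡904, 1342^64≡1168, 1342^128≡366, 1342^256≡1726, 1342^512≡123, 1342^1024≡17
1620 = 1024 + 512 + 64 + 16 + 4, so 1342^1620 ≡ 17·123·1168·1551·754 ≡ 1306 (mod 1889)
Right side y^r · r^s mod p:
Squares mod 1889: 159^1≡159, 159^2≡724, 159^4≡923, 159^8≡1879, 159^16≡100, 159^32≡555, 159^64≡118, 159^128≡701, 159^256≡261
273 = 256 + 16 + 1, so 159^273 ≡ 261·100·159 ≡ 1656 (mod 1889)
Squares mod 1889: 273^1≡273, 273^2≡858, 273^4≡1343, 273^8≡1543, 273^16≡709, 273^32≡207, 273^64≡1291
87 = 64 + 16 + 4 + 2 + 1, so 273^87 ≡ 1291·709·1343·858·273 ≡ 1778 (mod 1889)
1656·1778 = 2944368 ≡ 1306 (mod 1889)
1306 ≡ 1306 (mod 1889), so the signature is genuine.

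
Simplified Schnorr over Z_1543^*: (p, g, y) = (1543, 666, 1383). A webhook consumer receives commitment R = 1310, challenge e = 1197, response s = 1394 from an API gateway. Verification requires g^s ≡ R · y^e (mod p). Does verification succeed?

g^s mod p:
Squares mod 1543: 666^1≡666, 666^2≡715, 666^4≡492, 666^8≡1356, 666^16≡1023, 666^32≡375, 666^64≡212, 666^128≡197, 666^256≡234, 666^512≡751, 666^1024≡806
1394 = 1024 + 256 + 64 + 32 + 16 + 2, so 666^1394 ≡ 806·234·212·375·1023·715 ≡ 1393 (mod 1543)
R · y^e mod p:
Squares mod 1543: 1383^1≡1383, 1383^2≡912, 1383^4≡67, 1383^8≡1403, 1383^16≡1084, 1383^32≡833, 1383^64≡1082, 1383^128≡1130, 1383^256≡839, 1383^512≡313, 1383^1024≡760
1197 = 1024 + 128 + 32 + 8 + 4 + 1, so 1383^1197 ≡ 760·1130·833·1403·67·1383 ≡ 47 (mod 1543)
1310·47 = 61570 ≡ 1393 (mod 1543)
1393 ≡ 1393 (mod 1543); signature holds.

passes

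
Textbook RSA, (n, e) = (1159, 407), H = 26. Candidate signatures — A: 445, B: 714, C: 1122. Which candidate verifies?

Candidate A: Squares mod 1159: 445^1≡445, 445^2≡995, 445^4≡239, 445^8≡330, 445^16≡1113, 445^32≡957, 445^64≡239, 445^128≡330, 445^256≡1113; 407 = 256 + 128 + 16 + 4 + 2 + 1, so 445^407 ≡ 1113·330·1113·239·995·445 ≡ 1133 (mod 1159)
Candidate B: Squares mod 1159: 714^1≡714, 714^2≡995, 714^4≡239, 714^8≡330, 714^16≡1113, 714^32≡957, 714^64≡239, 714^128≡330, 714^256≡1113; 407 = 256 + 128 + 16 + 4 + 2 + 1, so 714^407 ≡ 1113·330·1113·239·995·714 ≡ 26 (mod 1159)
  → matches H = 26
Candidate C: Squares mod 1159: 1122^1≡1122, 1122^2≡210, 1122^4≡58, 1122^8≡1046, 1122^16≡20, 1122^32≡400, 1122^64≡58, 1122^128≡1046, 1122^256≡20; 407 = 256 + 128 + 16 + 4 + 2 + 1, so 1122^407 ≡ 20·1046·20·58·210·1122 ≡ 191 (mod 1159)

B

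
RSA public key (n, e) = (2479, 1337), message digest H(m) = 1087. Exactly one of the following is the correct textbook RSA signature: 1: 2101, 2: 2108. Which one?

1

Candidate 1: 2101^2 = 4414201 ≡ 1581; 2101^4 ≡ 1581^2 = 2499561 ≡ 729; 2101^8 ≡ 729^2 = 531441 ≡ 935; 2101^16 ≡ 935^2 = 874225 ≡ 1617; 2101^32 ≡ 1617^2 = 2614689 ≡ 1823; 2101^64 ≡ 1823^2 = 3323329 ≡ 1469; 2101^128 ≡ 1469^2 = 2157961 ≡ 1231; 2101^256 ≡ 1231^2 = 1515361 ≡ 692; 2101^512 ≡ 692^2 = 478864 ≡ 417; 2101^1024 ≡ 417^2 = 173889 ≡ 359; 1337 = 1024 + 256 + 32 + 16 + 8 + 1, so 2101^1337 ≡ 359·692·1823·1617·935·2101 ≡ 1087 (mod 2479)
  → matches H(m) = 1087
Candidate 2: 2108^2 = 4443664 ≡ 1296; 2108^4 ≡ 1296^2 = 1679616 ≡ 1333; 2108^8 ≡ 1333^2 = 1776889 ≡ 1925; 2108^16 ≡ 1925^2 = 3705625 ≡ 1999; 2108^32 ≡ 1999^2 = 3996001 ≡ 2332; 2108^64 ≡ 2332^2 = 5438224 ≡ 1777; 2108^128 ≡ 1777^2 = 3157729 ≡ 1962; 2108^256 ≡ 1962^2 = 3849444 ≡ 2036; 2108^512 ≡ 2036^2 = 4145296 ≡ 408; 2108^1024 ≡ 408^2 = 166464 ≡ 371; 1337 = 1024 + 256 + 32 + 16 + 8 + 1, so 2108^1337 ≡ 371·2036·2332·1999·1925·2108 ≡ 2071 (mod 2479)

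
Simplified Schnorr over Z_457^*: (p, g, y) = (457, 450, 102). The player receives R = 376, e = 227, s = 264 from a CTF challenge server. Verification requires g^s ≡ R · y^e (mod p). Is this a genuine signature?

forged

g^s mod p:
450^2 = 202500 ≡ 49
450^4 ≡ 49^2 = 2401 ≡ 116
450^8 ≡ 116^2 = 13456 ≡ 203
450^16 ≡ 203^2 = 41209 ≡ 79
450^32 ≡ 79^2 = 6241 ≡ 300
450^64 ≡ 300^2 = 90000 ≡ 428
450^128 ≡ 428^2 = 183184 ≡ 384
450^256 ≡ 384^2 = 147456 ≡ 302
264 = 256 + 8, so 450^264 ≡ 302·203 ≡ 68 (mod 457)
R · y^e mod p:
102^2 = 10404 ≡ 350
102^4 ≡ 350^2 = 122500 ≡ 24
102^8 ≡ 24^2 = 576 ≡ 119
102^16 ≡ 119^2 = 14161 ≡ 451
102^32 ≡ 451^2 = 203401 ≡ 36
102^64 ≡ 36^2 = 1296 ≡ 382
102^128 ≡ 382^2 = 145924 ≡ 141
227 = 128 + 64 + 32 + 2 + 1, so 102^227 ≡ 141·382·36·350·102 ≡ 345 (mod 457)
376·345 = 129720 ≡ 389 (mod 457)
68 ≠ 389; the check fails.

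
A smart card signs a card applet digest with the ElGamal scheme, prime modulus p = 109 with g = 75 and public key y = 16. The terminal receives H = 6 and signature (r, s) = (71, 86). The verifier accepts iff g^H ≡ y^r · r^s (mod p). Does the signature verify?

does not verify

Left side g^H mod p:
Squares mod 109: 75^1≡75, 75^2≡66, 75^4≡105
6 = 4 + 2, so 75^6 ≡ 105·66 ≡ 63 (mod 109)
Right side y^r · r^s mod p:
Squares mod 109: 16^1≡16, 16^2≡38, 16^4≡27, 16^8≡75, 16^16≡66, 16^32≡105, 16^64≡16
71 = 64 + 4 + 2 + 1, so 16^71 ≡ 16·27·38·16 ≡ 75 (mod 109)
Squares mod 109: 71^1≡71, 71^2≡27, 71^4≡75, 71^8≡66, 71^16≡105, 71^32≡16, 71^64≡38
86 = 64 + 16 + 4 + 2, so 71^86 ≡ 38·105·75·27 ≡ 16 (mod 109)
75·16 = 1200 ≡ 1 (mod 109)
63 ≠ 1, so verification fails.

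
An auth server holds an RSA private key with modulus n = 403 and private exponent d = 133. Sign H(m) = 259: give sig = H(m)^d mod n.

Squares mod 403: (H(m))^1≡259, (H(m))^2≡183, (H(m))^4≡40, (H(m))^8≡391, (H(m))^16≡144, (H(m))^32≡183, (H(m))^64≡40, (H(m))^128≡391
133 = 128 + 4 + 1, so (H(m))^133 ≡ 391·40·259 ≡ 207 (mod 403)

207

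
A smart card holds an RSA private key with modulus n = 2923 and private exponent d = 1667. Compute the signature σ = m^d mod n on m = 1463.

m^2 ≡ 1463^2 = 2140369 ≡ 733
m^4 ≡ 733^2 = 537289 ≡ 2380
m^8 ≡ 2380^2 = 5664400 ≡ 2549
m^16 ≡ 2549^2 = 6497401 ≡ 2495
m^32 ≡ 2495^2 = 6225025 ≡ 1958
m^64 ≡ 1958^2 = 3833764 ≡ 1711
m^128 ≡ 1711^2 = 2927521 ≡ 1598
m^256 ≡ 1598^2 = 2553604 ≡ 1825
m^512 ≡ 1825^2 = 3330625 ≡ 1328
m^1024 ≡ 1328^2 = 1763584 ≡ 1015
1667 = 1024 + 512 + 128 + 2 + 1, so m^1667 ≡ 1015·1328·1598·733·1463 ≡ 1929 (mod 2923)

1929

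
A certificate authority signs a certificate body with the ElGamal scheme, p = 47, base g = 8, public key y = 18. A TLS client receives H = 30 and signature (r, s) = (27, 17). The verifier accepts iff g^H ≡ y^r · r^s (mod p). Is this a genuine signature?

genuine

Left side g^H mod p:
8^2 = 64 ≡ 17
8^4 ≡ 17^2 = 289 ≡ 7
8^8 ≡ 7^2 = 49 ≡ 2
8^16 ≡ 2^2 = 4
30 = 16 + 8 + 4 + 2, so 8^30 ≡ 4·2·7·17 ≡ 12 (mod 47)
Right side y^r · r^s mod p:
18^2 = 324 ≡ 42
18^4 ≡ 42^2 = 1764 ≡ 25
18^8 ≡ 25^2 = 625 ≡ 14
18^16 ≡ 14^2 = 196 ≡ 8
27 = 16 + 8 + 2 + 1, so 18^27 ≡ 8·14·42·18 ≡ 25 (mod 47)
27^2 = 729 ≡ 24
27^4 ≡ 24^2 = 576 ≡ 12
27^8 ≡ 12^2 = 144 ≡ 3
27^16 ≡ 3^2 = 9
17 = 16 + 1, so 27^17 ≡ 9·27 ≡ 8 (mod 47)
25·8 = 200 ≡ 12 (mod 47)
12 ≡ 12 (mod 47), so the signature is genuine.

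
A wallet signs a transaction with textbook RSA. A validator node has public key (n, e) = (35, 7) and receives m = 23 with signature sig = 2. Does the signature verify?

verifies

sig^2 ≡ 2^2 = 4
sig^4 ≡ 4^2 = 16
7 = 4 + 2 + 1, so sig^7 ≡ 16·4·2 ≡ 23 (mod 35)
23 = m, so the signature checks out.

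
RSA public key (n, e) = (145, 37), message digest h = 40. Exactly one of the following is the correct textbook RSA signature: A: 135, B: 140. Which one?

Candidate A: 135^2 = 18225 ≡ 100; 135^4 ≡ 100^2 = 10000 ≡ 140; 135^8 ≡ 140^2 = 19600 ≡ 25; 135^16 ≡ 25^2 = 625 ≡ 45; 135^32 ≡ 45^2 = 2025 ≡ 140; 37 = 32 + 4 + 1, so 135^37 ≡ 140·140·135 ≡ 40 (mod 145)
  → matches h = 40
Candidate B: 140^2 = 19600 ≡ 25; 140^4 ≡ 25^2 = 625 ≡ 45; 140^8 ≡ 45^2 = 2025 ≡ 140; 140^16 ≡ 140^2 = 19600 ≡ 25; 140^32 ≡ 25^2 = 625 ≡ 45; 37 = 32 + 4 + 1, so 140^37 ≡ 45·45·140 ≡ 25 (mod 145)

A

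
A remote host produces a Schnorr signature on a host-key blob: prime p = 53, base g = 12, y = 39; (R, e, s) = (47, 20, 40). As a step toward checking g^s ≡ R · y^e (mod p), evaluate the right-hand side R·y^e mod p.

39^20 mod 53 = 46
R · y^e ≡ 47·46 = 2162 ≡ 42 (mod 53)

42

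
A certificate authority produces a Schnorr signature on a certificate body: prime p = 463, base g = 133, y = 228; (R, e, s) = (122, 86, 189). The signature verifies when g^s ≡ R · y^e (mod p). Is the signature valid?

valid

g^s mod p:
133^189 mod 463 = 225
R · y^e mod p:
228^86 mod 463 = 36
122·36 = 4392 ≡ 225 (mod 463)
225 ≡ 225 (mod 463); signature holds.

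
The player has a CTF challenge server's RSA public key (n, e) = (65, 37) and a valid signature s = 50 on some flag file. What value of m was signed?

50

Squares mod 65: s^1≡50, s^2≡30, s^4≡55, s^8≡35, s^16≡55, s^32≡35
37 = 32 + 4 + 1, so s^37 ≡ 35·55·50 ≡ 50 (mod 65)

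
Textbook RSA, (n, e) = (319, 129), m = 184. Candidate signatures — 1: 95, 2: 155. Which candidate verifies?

Candidate 1: Squares mod 319: 95^1≡95, 95^2≡93, 95^4≡36, 95^8≡20, 95^16≡81, 95^32≡181, 95^64≡223, 95^128≡284; 129 = 128 + 1, so 95^129 ≡ 284·95 ≡ 184 (mod 319)
  → matches m = 184
Candidate 2: Squares mod 319: 155^1≡155, 155^2≡100, 155^4≡111, 155^8≡199, 155^16≡45, 155^32≡111, 155^64≡199, 155^128≡45; 129 = 128 + 1, so 155^129 ≡ 45·155 ≡ 276 (mod 319)

1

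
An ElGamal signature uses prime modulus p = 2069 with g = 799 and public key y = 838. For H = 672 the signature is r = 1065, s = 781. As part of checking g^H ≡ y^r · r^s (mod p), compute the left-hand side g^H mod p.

799^2 = 638401 ≡ 1149
799^4 ≡ 1149^2 = 1320201 ≡ 179
799^8 ≡ 179^2 = 32041 ≡ 1006
799^16 ≡ 1006^2 = 1012036 ≡ 295
799^32 ≡ 295^2 = 87025 ≡ 127
799^64 ≡ 127^2 = 16129 ≡ 1646
799^128 ≡ 1646^2 = 2709316 ≡ 995
799^256 ≡ 995^2 = 990025 ≡ 1043
799^512 ≡ 1043^2 = 1087849 ≡ 1624
672 = 512 + 128 + 32, so 799^672 ≡ 1624·995·127 ≡ 926 (mod 2069)

926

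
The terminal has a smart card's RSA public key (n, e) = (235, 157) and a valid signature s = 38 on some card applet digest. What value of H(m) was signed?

193

s^2 ≡ 38^2 = 1444 ≡ 34
s^4 ≡ 34^2 = 1156 ≡ 216
s^8 ≡ 216^2 = 46656 ≡ 126
s^16 ≡ 126^2 = 15876 ≡ 131
s^32 ≡ 131^2 = 17161 ≡ 6
s^64 ≡ 6^2 = 36
s^128 ≡ 36^2 = 1296 ≡ 121
157 = 128 + 16 + 8 + 4 + 1, so s^157 ≡ 121·131·126·216·38 ≡ 193 (mod 235)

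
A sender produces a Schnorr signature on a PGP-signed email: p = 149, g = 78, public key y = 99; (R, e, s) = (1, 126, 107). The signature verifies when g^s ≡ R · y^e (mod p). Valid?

g^s mod p:
78^2 = 6084 ≡ 124
78^4 ≡ 124^2 = 15376 ≡ 29
78^8 ≡ 29^2 = 841 ≡ 96
78^16 ≡ 96^2 = 9216 ≡ 127
78^32 ≡ 127^2 = 16129 ≡ 37
78^64 ≡ 37^2 = 1369 ≡ 28
107 = 64 + 32 + 8 + 2 + 1, so 78^107 ≡ 28·37·96·124·78 ≡ 94 (mod 149)
R · y^e mod p:
99^2 = 9801 ≡ 116
99^4 ≡ 116^2 = 13456 ≡ 46
99^8 ≡ 46^2 = 2116 ≡ 30
99^16 ≡ 30^2 = 900 ≡ 6
99^32 ≡ 6^2 = 36
99^64 ≡ 36^2 = 1296 ≡ 104
126 = 64 + 32 + 16 + 8 + 4 + 2, so 99^126 ≡ 104·36·6·30·46·116 ≡ 47 (mod 149)
1·47 = 47 ≡ 47 (mod 149)
94 ≠ 47; the check fails.

no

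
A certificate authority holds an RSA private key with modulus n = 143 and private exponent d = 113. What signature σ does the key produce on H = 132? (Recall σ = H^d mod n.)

110

Squares mod 143: H^1≡132, H^2≡121, H^4≡55, H^8≡22, H^16≡55, H^32≡22, H^64≡55
113 = 64 + 32 + 16 + 1, so H^113 ≡ 55·22·55·132 ≡ 110 (mod 143)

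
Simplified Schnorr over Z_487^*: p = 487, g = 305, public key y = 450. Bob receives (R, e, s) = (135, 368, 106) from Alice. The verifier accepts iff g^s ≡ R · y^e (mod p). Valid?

yes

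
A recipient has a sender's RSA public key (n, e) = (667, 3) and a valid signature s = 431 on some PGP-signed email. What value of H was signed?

313

s^3 mod 667 = 313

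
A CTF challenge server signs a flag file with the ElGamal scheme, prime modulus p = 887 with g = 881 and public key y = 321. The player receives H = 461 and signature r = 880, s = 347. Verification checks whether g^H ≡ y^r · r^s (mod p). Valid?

yes

Left side g^H mod p:
881^2 = 776161 ≡ 36
881^4 ≡ 36^2 = 1296 ≡ 409
881^8 ≡ 409^2 = 167281 ≡ 525
881^16 ≡ 525^2 = 275625 ≡ 655
881^32 ≡ 655^2 = 429025 ≡ 604
881^64 ≡ 604^2 = 364816 ≡ 259
881^128 ≡ 259^2 = 67081 ≡ 556
881^256 ≡ 556^2 = 309136 ≡ 460
461 = 256 + 128 + 64 + 8 + 4 + 1, so 881^461 ≡ 460·556·259·525·409·881 ≡ 369 (mod 887)
Right side y^r · r^s mod p:
321^2 = 103041 ≡ 149
321^4 ≡ 149^2 = 22201 ≡ 26
321^8 ≡ 26^2 = 676
321^16 ≡ 676^2 = 456976 ≡ 171
321^32 ≡ 171^2 = 29241 ≡ 857
321^64 ≡ 857^2 = 734449 ≡ 13
321^128 ≡ 13^2 = 169
321^256 ≡ 169^2 = 28561 ≡ 177
321^512 ≡ 177^2 = 31329 ≡ 284
880 = 512 + 256 + 64 + 32 + 16, so 321^880 ≡ 284·177·13·857·171 ≡ 117 (mod 887)
880^2 = 774400 ≡ 49
880^4 ≡ 49^2 = 2401 ≡ 627
880^8 ≡ 627^2 = 393129 ≡ 188
880^16 ≡ 188^2 = 35344 ≡ 751
880^32 ≡ 751^2 = 564001 ≡ 756
880^64 ≡ 756^2 = 571536 ≡ 308
880^128 ≡ 308^2 = 94864 ≡ 842
880^256 ≡ 842^2 = 708964 ≡ 251
347 = 256 + 64 + 16 + 8 + 2 + 1, so 880^347 ≡ 251·308·751·188·49·880 ≡ 549 (mod 887)
117·549 = 64233 ≡ 369 (mod 887)
369 ≡ 369 (mod 887), so the signature is genuine.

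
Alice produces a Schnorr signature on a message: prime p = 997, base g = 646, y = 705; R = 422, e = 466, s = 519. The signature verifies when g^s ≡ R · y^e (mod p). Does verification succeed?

fails

g^s mod p:
646^2 = 417316 ≡ 570
646^4 ≡ 570^2 = 324900 ≡ 875
646^8 ≡ 875^2 = 765625 ≡ 926
646^16 ≡ 926^2 = 857476 ≡ 56
646^32 ≡ 56^2 = 3136 ≡ 145
646^64 ≡ 145^2 = 21025 ≡ 88
646^128 ≡ 88^2 = 7744 ≡ 765
646^256 ≡ 765^2 = 585225 ≡ 983
646^512 ≡ 983^2 = 966289 ≡ 196
519 = 512 + 4 + 2 + 1, so 646^519 ≡ 196·875·570·646 ≡ 247 (mod 997)
R · y^e mod p:
705^2 = 497025 ≡ 519
705^4 ≡ 519^2 = 269361 ≡ 171
705^8 ≡ 171^2 = 29241 ≡ 328
705^16 ≡ 328^2 = 107584 ≡ 905
705^32 ≡ 905^2 = 819025 ≡ 488
705^64 ≡ 488^2 = 238144 ≡ 858
705^128 ≡ 858^2 = 736164 ≡ 378
705^256 ≡ 378^2 = 142884 ≡ 313
466 = 256 + 128 + 64 + 16 + 2, so 705^466 ≡ 313·378·858·905·519 ≡ 807 (mod 997)
422·807 = 340554 ≡ 577 (mod 997)
247 ≠ 577; the check fails.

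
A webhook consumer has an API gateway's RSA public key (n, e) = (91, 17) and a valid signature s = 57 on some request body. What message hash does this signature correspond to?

57

Squares mod 91: s^1≡57, s^2≡64, s^4≡1, s^8≡1, s^16≡1
17 = 16 + 1, so s^17 ≡ 1·57 ≡ 57 (mod 91)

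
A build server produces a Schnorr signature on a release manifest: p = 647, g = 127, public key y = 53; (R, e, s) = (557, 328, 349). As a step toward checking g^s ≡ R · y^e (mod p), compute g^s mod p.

190

127^2 = 16129 ≡ 601
127^4 ≡ 601^2 = 361201 ≡ 175
127^8 ≡ 175^2 = 30625 ≡ 216
127^16 ≡ 216^2 = 46656 ≡ 72
127^32 ≡ 72^2 = 5184 ≡ 8
127^64 ≡ 8^2 = 64
127^128 ≡ 64^2 = 4096 ≡ 214
127^256 ≡ 214^2 = 45796 ≡ 506
349 = 256 + 64 + 16 + 8 + 4 + 1, so 127^349 ≡ 506·64·72·216·175·127 ≡ 190 (mod 647)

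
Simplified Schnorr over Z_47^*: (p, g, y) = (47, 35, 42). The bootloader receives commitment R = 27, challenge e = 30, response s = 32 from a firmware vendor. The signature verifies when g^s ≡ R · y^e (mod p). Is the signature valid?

valid

g^s mod p:
35^2 = 1225 ≡ 3
35^4 ≡ 3^2 = 9
35^8 ≡ 9^2 = 81 ≡ 34
35^16 ≡ 34^2 = 1156 ≡ 28
35^32 ≡ 28^2 = 784 ≡ 32
R · y^e mod p:
42^2 = 1764 ≡ 25
42^4 ≡ 25^2 = 625 ≡ 14
42^8 ≡ 14^2 = 196 ≡ 8
42^16 ≡ 8^2 = 64 ≡ 17
30 = 16 + 8 + 4 + 2, so 42^30 ≡ 17·8·14·25 ≡ 36 (mod 47)
27·36 = 972 ≡ 32 (mod 47)
32 ≡ 32 (mod 47); signature holds.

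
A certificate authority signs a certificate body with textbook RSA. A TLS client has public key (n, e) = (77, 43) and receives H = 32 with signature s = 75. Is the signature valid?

s^2 ≡ 75^2 = 5625 ≡ 4
s^4 ≡ 4^2 = 16
s^8 ≡ 16^2 = 256 ≡ 25
s^16 ≡ 25^2 = 625 ≡ 9
s^32 ≡ 9^2 = 81 ≡ 4
43 = 32 + 8 + 2 + 1, so s^43 ≡ 4·25·4·75 ≡ 47 (mod 77)
The recovered value 47 does not match the digest 32.

invalid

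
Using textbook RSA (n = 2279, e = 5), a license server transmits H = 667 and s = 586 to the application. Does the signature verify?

verifies

s^5 mod 2279 = 667
Since 667 equals the digest 667, verification succeeds.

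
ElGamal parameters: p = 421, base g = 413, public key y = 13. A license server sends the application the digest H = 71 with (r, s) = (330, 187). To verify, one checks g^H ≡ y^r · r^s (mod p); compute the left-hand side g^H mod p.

413^2 = 170569 ≡ 64
413^4 ≡ 64^2 = 4096 ≡ 307
413^8 ≡ 307^2 = 94249 ≡ 366
413^16 ≡ 366^2 = 133956 ≡ 78
413^32 ≡ 78^2 = 6084 ≡ 190
413^64 ≡ 190^2 = 36100 ≡ 315
71 = 64 + 4 + 2 + 1, so 413^71 ≡ 315·307·64·413 ≡ 8 (mod 421)

8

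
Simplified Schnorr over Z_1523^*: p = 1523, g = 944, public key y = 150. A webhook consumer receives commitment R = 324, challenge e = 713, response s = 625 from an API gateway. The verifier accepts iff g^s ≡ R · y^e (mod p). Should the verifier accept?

g^s mod p:
944^2 = 891136 ≡ 181
944^4 ≡ 181^2 = 32761 ≡ 778
944^8 ≡ 778^2 = 605284 ≡ 653
944^16 ≡ 653^2 = 426409 ≡ 1492
944^32 ≡ 1492^2 = 2226064 ≡ 961
944^64 ≡ 961^2 = 923521 ≡ 583
944^128 ≡ 583^2 = 339889 ≡ 260
944^256 ≡ 260^2 = 67600 ≡ 588
944^512 ≡ 588^2 = 345744 ≡ 23
625 = 512 + 64 + 32 + 16 + 1, so 944^625 ≡ 23·583·961·1492·944 ≡ 905 (mod 1523)
R · y^e mod p:
150^2 = 22500 ≡ 1178
150^4 ≡ 1178^2 = 1387684 ≡ 231
150^8 ≡ 231^2 = 53361 ≡ 56
150^16 ≡ 56^2 = 3136 ≡ 90
150^32 ≡ 90^2 = 8100 ≡ 485
150^64 ≡ 485^2 = 235225 ≡ 683
150^128 ≡ 683^2 = 466489 ≡ 451
150^256 ≡ 451^2 = 203401 ≡ 842
150^512 ≡ 842^2 = 708964 ≡ 769
713 = 512 + 128 + 64 + 8 + 1, so 150^713 ≡ 769·451·683·56·150 ≡ 816 (mod 1523)
324·816 = 264384 ≡ 905 (mod 1523)
905 ≡ 905 (mod 1523); signature holds.

accept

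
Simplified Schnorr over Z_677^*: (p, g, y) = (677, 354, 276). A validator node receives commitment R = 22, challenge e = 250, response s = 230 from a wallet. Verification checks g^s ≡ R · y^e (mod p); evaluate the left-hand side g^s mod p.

354^2 = 125316 ≡ 71
354^4 ≡ 71^2 = 5041 ≡ 302
354^8 ≡ 302^2 = 91204 ≡ 486
354^16 ≡ 486^2 = 236196 ≡ 600
354^32 ≡ 600^2 = 360000 ≡ 513
354^64 ≡ 513^2 = 263169 ≡ 493
354^128 ≡ 493^2 = 243049 ≡ 6
230 = 128 + 64 + 32 + 4 + 2, so 354^230 ≡ 6·493·513·302·71 ≡ 412 (mod 677)

412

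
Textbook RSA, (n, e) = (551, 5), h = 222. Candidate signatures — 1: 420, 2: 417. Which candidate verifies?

1

Candidate 1: 420^5 mod 551 = 222
  → matches h = 222
Candidate 2: 417^5 mod 551 = 246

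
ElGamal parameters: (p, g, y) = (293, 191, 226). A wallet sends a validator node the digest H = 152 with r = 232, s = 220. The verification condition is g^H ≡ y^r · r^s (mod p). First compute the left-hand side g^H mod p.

272

191^2 = 36481 ≡ 149
191^4 ≡ 149^2 = 22201 ≡ 226
191^8 ≡ 226^2 = 51076 ≡ 94
191^16 ≡ 94^2 = 8836 ≡ 46
191^32 ≡ 46^2 = 2116 ≡ 65
191^64 ≡ 65^2 = 4225 ≡ 123
191^128 ≡ 123^2 = 15129 ≡ 186
152 = 128 + 16 + 8, so 191^152 ≡ 186·46·94 ≡ 272 (mod 293)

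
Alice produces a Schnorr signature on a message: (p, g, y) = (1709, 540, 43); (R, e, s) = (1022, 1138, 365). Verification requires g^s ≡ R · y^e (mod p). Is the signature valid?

invalid

g^s mod p:
540^2 = 291600 ≡ 1070
540^4 ≡ 1070^2 = 1144900 ≡ 1579
540^8 ≡ 1579^2 = 2493241 ≡ 1519
540^16 ≡ 1519^2 = 2307361 ≡ 211
540^32 ≡ 211^2 = 44521 ≡ 87
540^64 ≡ 87^2 = 7569 ≡ 733
540^128 ≡ 733^2 = 537289 ≡ 663
540^256 ≡ 663^2 = 439569 ≡ 356
365 = 256 + 64 + 32 + 8 + 4 + 1, so 540^365 ≡ 356·733·87·1519·1579·540 ≡ 1177 (mod 1709)
R · y^e mod p:
43^2 = 1849 ≡ 140
43^4 ≡ 140^2 = 19600 ≡ 801
43^8 ≡ 801^2 = 641601 ≡ 726
43^16 ≡ 726^2 = 527076 ≡ 704
43^32 ≡ 704^2 = 495616 ≡ 6
43^64 ≡ 6^2 = 36
43^128 ≡ 36^2 = 1296
43^256 ≡ 1296^2 = 1679616 ≡ 1378
43^512 ≡ 1378^2 = 1898884 ≡ 185
43^1024 ≡ 185^2 = 34225 ≡ 45
1138 = 1024 + 64 + 32 + 16 + 2, so 43^1138 ≡ 45·36·6·704·140 ≡ 1033 (mod 1709)
1022·1033 = 1055726 ≡ 1273 (mod 1709)
1177 ≠ 1273; the check fails.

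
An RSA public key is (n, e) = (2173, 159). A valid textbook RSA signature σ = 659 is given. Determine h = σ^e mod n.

1408

σ^2 ≡ 659^2 = 434281 ≡ 1854
σ^4 ≡ 1854^2 = 3437316 ≡ 1803
σ^8 ≡ 1803^2 = 3250809 ≡ 1
σ^16 ≡ 1^2 = 1
σ^32 ≡ 1^2 = 1
σ^64 ≡ 1^2 = 1
σ^128 ≡ 1^2 = 1
159 = 128 + 16 + 8 + 4 + 2 + 1, so σ^159 ≡ 1·1·1·1803·1854·659 ≡ 1408 (mod 2173)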